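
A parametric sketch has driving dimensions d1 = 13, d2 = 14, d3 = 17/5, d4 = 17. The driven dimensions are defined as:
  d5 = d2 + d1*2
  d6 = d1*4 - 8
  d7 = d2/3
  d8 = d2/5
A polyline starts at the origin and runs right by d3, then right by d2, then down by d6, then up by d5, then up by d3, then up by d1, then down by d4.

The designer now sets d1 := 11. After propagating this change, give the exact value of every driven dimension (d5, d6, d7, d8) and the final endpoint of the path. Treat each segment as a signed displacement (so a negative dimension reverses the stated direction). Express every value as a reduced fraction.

Apply edit: d1 := 11
  d5 = d2 + d1*2 = 36
  d6 = d1*4 - 8 = 36
  d7 = d2/3 = 14/3
  d8 = d2/5 = 14/5
Walk from origin (0, 0):
  seg 1: right by d3 = 17/5 → (17/5, 0)
  seg 2: right by d2 = 14 → (87/5, 0)
  seg 3: down by d6 = 36 → (87/5, -36)
  seg 4: up by d5 = 36 → (87/5, 0)
  seg 5: up by d3 = 17/5 → (87/5, 17/5)
  seg 6: up by d1 = 11 → (87/5, 72/5)
  seg 7: down by d4 = 17 → (87/5, -13/5)

d5 = 36
d6 = 36
d7 = 14/3
d8 = 14/5
endpoint = (87/5, -13/5)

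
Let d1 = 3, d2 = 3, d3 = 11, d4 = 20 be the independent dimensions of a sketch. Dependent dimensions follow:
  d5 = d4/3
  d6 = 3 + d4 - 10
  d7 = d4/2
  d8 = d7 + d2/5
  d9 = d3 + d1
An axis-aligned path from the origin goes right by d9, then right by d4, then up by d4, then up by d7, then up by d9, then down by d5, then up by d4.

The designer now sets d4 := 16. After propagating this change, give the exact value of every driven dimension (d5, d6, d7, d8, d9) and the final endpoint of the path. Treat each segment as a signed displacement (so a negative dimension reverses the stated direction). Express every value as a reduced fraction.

d5 = 16/3
d6 = 9
d7 = 8
d8 = 43/5
d9 = 14
endpoint = (30, 146/3)

Apply edit: d4 := 16
  d5 = d4/3 = 16/3
  d6 = 3 + d4 - 10 = 9
  d7 = d4/2 = 8
  d8 = d7 + d2/5 = 43/5
  d9 = d3 + d1 = 14
Walk from origin (0, 0):
  seg 1: right by d9 = 14 → (14, 0)
  seg 2: right by d4 = 16 → (30, 0)
  seg 3: up by d4 = 16 → (30, 16)
  seg 4: up by d7 = 8 → (30, 24)
  seg 5: up by d9 = 14 → (30, 38)
  seg 6: down by d5 = 16/3 → (30, 98/3)
  seg 7: up by d4 = 16 → (30, 146/3)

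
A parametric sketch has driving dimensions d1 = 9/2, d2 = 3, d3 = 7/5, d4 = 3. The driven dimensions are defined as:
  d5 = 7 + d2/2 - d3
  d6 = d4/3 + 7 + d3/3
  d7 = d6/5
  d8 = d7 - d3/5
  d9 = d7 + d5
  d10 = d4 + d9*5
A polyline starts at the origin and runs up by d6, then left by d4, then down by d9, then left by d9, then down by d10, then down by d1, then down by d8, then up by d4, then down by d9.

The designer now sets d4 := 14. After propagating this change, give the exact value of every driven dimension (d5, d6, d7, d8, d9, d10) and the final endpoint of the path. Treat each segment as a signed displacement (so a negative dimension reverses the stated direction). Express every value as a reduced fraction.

d5 = 71/10
d6 = 182/15
d7 = 182/75
d8 = 161/75
d9 = 1429/150
d10 = 1849/30
endpoint = (-3529/150, -306/5)

Apply edit: d4 := 14
  d5 = 7 + d2/2 - d3 = 71/10
  d6 = d4/3 + 7 + d3/3 = 182/15
  d7 = d6/5 = 182/75
  d8 = d7 - d3/5 = 161/75
  d9 = d7 + d5 = 1429/150
  d10 = d4 + d9*5 = 1849/30
Walk from origin (0, 0):
  seg 1: up by d6 = 182/15 → (0, 182/15)
  seg 2: left by d4 = 14 → (-14, 182/15)
  seg 3: down by d9 = 1429/150 → (-14, 391/150)
  seg 4: left by d9 = 1429/150 → (-3529/150, 391/150)
  seg 5: down by d10 = 1849/30 → (-3529/150, -4427/75)
  seg 6: down by d1 = 9/2 → (-3529/150, -9529/150)
  seg 7: down by d8 = 161/75 → (-3529/150, -9851/150)
  seg 8: up by d4 = 14 → (-3529/150, -7751/150)
  seg 9: down by d9 = 1429/150 → (-3529/150, -306/5)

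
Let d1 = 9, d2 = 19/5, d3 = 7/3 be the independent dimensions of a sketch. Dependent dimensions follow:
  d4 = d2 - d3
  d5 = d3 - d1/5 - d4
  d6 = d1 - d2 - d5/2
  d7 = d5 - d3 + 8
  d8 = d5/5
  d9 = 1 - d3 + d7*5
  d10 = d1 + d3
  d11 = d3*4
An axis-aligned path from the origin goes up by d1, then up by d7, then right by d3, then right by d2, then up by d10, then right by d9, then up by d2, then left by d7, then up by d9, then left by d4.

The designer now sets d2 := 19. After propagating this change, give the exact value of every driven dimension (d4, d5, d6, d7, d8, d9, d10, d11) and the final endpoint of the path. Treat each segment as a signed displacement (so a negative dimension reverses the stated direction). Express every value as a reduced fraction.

d4 = 50/3
d5 = -242/15
d6 = -29/15
d7 = -157/15
d8 = -242/75
d9 = -161/3
d10 = 34/3
d11 = 28/3
endpoint = (-578/15, -124/5)

Apply edit: d2 := 19
  d4 = d2 - d3 = 50/3
  d5 = d3 - d1/5 - d4 = -242/15
  d6 = d1 - d2 - d5/2 = -29/15
  d7 = d5 - d3 + 8 = -157/15
  d8 = d5/5 = -242/75
  d9 = 1 - d3 + d7*5 = -161/3
  d10 = d1 + d3 = 34/3
  d11 = d3*4 = 28/3
Walk from origin (0, 0):
  seg 1: up by d1 = 9 → (0, 9)
  seg 2: up by d7 = -157/15 → (0, -22/15)
  seg 3: right by d3 = 7/3 → (7/3, -22/15)
  seg 4: right by d2 = 19 → (64/3, -22/15)
  seg 5: up by d10 = 34/3 → (64/3, 148/15)
  seg 6: right by d9 = -161/3 → (-97/3, 148/15)
  seg 7: up by d2 = 19 → (-97/3, 433/15)
  seg 8: left by d7 = -157/15 → (-328/15, 433/15)
  seg 9: up by d9 = -161/3 → (-328/15, -124/5)
  seg 10: left by d4 = 50/3 → (-578/15, -124/5)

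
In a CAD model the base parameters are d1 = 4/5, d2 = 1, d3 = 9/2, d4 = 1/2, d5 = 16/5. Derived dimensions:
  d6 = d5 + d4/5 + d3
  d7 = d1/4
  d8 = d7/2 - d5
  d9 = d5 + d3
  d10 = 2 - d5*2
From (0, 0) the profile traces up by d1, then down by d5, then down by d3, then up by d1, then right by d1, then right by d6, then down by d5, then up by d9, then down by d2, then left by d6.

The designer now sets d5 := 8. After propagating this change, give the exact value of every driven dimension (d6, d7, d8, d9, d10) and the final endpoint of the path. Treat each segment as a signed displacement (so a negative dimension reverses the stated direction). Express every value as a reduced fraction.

Apply edit: d5 := 8
  d6 = d5 + d4/5 + d3 = 63/5
  d7 = d1/4 = 1/5
  d8 = d7/2 - d5 = -79/10
  d9 = d5 + d3 = 25/2
  d10 = 2 - d5*2 = -14
Walk from origin (0, 0):
  seg 1: up by d1 = 4/5 → (0, 4/5)
  seg 2: down by d5 = 8 → (0, -36/5)
  seg 3: down by d3 = 9/2 → (0, -117/10)
  seg 4: up by d1 = 4/5 → (0, -109/10)
  seg 5: right by d1 = 4/5 → (4/5, -109/10)
  seg 6: right by d6 = 63/5 → (67/5, -109/10)
  seg 7: down by d5 = 8 → (67/5, -189/10)
  seg 8: up by d9 = 25/2 → (67/5, -32/5)
  seg 9: down by d2 = 1 → (67/5, -37/5)
  seg 10: left by d6 = 63/5 → (4/5, -37/5)

d6 = 63/5
d7 = 1/5
d8 = -79/10
d9 = 25/2
d10 = -14
endpoint = (4/5, -37/5)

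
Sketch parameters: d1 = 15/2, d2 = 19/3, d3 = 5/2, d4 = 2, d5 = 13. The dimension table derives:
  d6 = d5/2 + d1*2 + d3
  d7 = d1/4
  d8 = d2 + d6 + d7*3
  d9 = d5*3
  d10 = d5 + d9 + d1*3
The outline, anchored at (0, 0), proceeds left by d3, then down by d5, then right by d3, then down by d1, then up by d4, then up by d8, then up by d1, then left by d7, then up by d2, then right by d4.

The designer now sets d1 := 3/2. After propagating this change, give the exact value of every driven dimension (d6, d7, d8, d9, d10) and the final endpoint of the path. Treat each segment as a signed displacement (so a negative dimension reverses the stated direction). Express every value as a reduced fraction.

Apply edit: d1 := 3/2
  d6 = d5/2 + d1*2 + d3 = 12
  d7 = d1/4 = 3/8
  d8 = d2 + d6 + d7*3 = 467/24
  d9 = d5*3 = 39
  d10 = d5 + d9 + d1*3 = 113/2
Walk from origin (0, 0):
  seg 1: left by d3 = 5/2 → (-5/2, 0)
  seg 2: down by d5 = 13 → (-5/2, -13)
  seg 3: right by d3 = 5/2 → (0, -13)
  seg 4: down by d1 = 3/2 → (0, -29/2)
  seg 5: up by d4 = 2 → (0, -25/2)
  seg 6: up by d8 = 467/24 → (0, 167/24)
  seg 7: up by d1 = 3/2 → (0, 203/24)
  seg 8: left by d7 = 3/8 → (-3/8, 203/24)
  seg 9: up by d2 = 19/3 → (-3/8, 355/24)
  seg 10: right by d4 = 2 → (13/8, 355/24)

d6 = 12
d7 = 3/8
d8 = 467/24
d9 = 39
d10 = 113/2
endpoint = (13/8, 355/24)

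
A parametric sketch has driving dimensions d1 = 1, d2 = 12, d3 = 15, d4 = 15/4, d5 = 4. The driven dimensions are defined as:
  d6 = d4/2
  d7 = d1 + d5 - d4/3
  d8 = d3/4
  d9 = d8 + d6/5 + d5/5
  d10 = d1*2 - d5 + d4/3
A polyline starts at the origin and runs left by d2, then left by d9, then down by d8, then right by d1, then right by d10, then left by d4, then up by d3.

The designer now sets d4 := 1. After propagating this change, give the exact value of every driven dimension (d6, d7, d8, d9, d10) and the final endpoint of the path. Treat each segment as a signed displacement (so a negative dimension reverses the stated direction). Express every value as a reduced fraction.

d6 = 1/2
d7 = 14/3
d8 = 15/4
d9 = 93/20
d10 = -5/3
endpoint = (-1099/60, 45/4)

Apply edit: d4 := 1
  d6 = d4/2 = 1/2
  d7 = d1 + d5 - d4/3 = 14/3
  d8 = d3/4 = 15/4
  d9 = d8 + d6/5 + d5/5 = 93/20
  d10 = d1*2 - d5 + d4/3 = -5/3
Walk from origin (0, 0):
  seg 1: left by d2 = 12 → (-12, 0)
  seg 2: left by d9 = 93/20 → (-333/20, 0)
  seg 3: down by d8 = 15/4 → (-333/20, -15/4)
  seg 4: right by d1 = 1 → (-313/20, -15/4)
  seg 5: right by d10 = -5/3 → (-1039/60, -15/4)
  seg 6: left by d4 = 1 → (-1099/60, -15/4)
  seg 7: up by d3 = 15 → (-1099/60, 45/4)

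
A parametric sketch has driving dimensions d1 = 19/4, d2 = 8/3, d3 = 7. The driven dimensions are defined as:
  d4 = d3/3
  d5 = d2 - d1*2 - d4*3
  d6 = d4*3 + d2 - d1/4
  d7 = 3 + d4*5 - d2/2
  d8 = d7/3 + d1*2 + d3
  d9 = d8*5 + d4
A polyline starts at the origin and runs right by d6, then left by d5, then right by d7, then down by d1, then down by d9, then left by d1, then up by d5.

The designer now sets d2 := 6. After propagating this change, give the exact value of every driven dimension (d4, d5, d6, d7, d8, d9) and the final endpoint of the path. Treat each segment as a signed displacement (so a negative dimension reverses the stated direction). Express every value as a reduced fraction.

d4 = 7/3
d5 = -21/2
d6 = 189/16
d7 = 35/3
d8 = 367/18
d9 = 1877/18
endpoint = (1403/48, -4303/36)

Apply edit: d2 := 6
  d4 = d3/3 = 7/3
  d5 = d2 - d1*2 - d4*3 = -21/2
  d6 = d4*3 + d2 - d1/4 = 189/16
  d7 = 3 + d4*5 - d2/2 = 35/3
  d8 = d7/3 + d1*2 + d3 = 367/18
  d9 = d8*5 + d4 = 1877/18
Walk from origin (0, 0):
  seg 1: right by d6 = 189/16 → (189/16, 0)
  seg 2: left by d5 = -21/2 → (357/16, 0)
  seg 3: right by d7 = 35/3 → (1631/48, 0)
  seg 4: down by d1 = 19/4 → (1631/48, -19/4)
  seg 5: down by d9 = 1877/18 → (1631/48, -3925/36)
  seg 6: left by d1 = 19/4 → (1403/48, -3925/36)
  seg 7: up by d5 = -21/2 → (1403/48, -4303/36)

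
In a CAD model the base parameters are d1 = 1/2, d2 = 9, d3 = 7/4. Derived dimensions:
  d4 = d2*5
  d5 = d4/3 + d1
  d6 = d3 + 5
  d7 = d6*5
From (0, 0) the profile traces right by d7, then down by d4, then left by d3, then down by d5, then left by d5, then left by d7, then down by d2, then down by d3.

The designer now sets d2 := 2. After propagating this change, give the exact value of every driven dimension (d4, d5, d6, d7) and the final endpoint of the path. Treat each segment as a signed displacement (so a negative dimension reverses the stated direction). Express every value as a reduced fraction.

d4 = 10
d5 = 23/6
d6 = 27/4
d7 = 135/4
endpoint = (-67/12, -211/12)

Apply edit: d2 := 2
  d4 = d2*5 = 10
  d5 = d4/3 + d1 = 23/6
  d6 = d3 + 5 = 27/4
  d7 = d6*5 = 135/4
Walk from origin (0, 0):
  seg 1: right by d7 = 135/4 → (135/4, 0)
  seg 2: down by d4 = 10 → (135/4, -10)
  seg 3: left by d3 = 7/4 → (32, -10)
  seg 4: down by d5 = 23/6 → (32, -83/6)
  seg 5: left by d5 = 23/6 → (169/6, -83/6)
  seg 6: left by d7 = 135/4 → (-67/12, -83/6)
  seg 7: down by d2 = 2 → (-67/12, -95/6)
  seg 8: down by d3 = 7/4 → (-67/12, -211/12)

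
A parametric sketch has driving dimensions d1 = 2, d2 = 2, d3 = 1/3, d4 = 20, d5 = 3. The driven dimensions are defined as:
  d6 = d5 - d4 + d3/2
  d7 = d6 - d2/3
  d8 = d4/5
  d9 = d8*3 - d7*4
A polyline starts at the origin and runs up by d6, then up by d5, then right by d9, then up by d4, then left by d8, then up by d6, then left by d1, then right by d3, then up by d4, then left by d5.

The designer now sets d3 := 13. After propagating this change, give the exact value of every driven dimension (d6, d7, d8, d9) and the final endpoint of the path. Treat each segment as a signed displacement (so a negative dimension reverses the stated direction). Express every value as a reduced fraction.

Apply edit: d3 := 13
  d6 = d5 - d4 + d3/2 = -21/2
  d7 = d6 - d2/3 = -67/6
  d8 = d4/5 = 4
  d9 = d8*3 - d7*4 = 170/3
Walk from origin (0, 0):
  seg 1: up by d6 = -21/2 → (0, -21/2)
  seg 2: up by d5 = 3 → (0, -15/2)
  seg 3: right by d9 = 170/3 → (170/3, -15/2)
  seg 4: up by d4 = 20 → (170/3, 25/2)
  seg 5: left by d8 = 4 → (158/3, 25/2)
  seg 6: up by d6 = -21/2 → (158/3, 2)
  seg 7: left by d1 = 2 → (152/3, 2)
  seg 8: right by d3 = 13 → (191/3, 2)
  seg 9: up by d4 = 20 → (191/3, 22)
  seg 10: left by d5 = 3 → (182/3, 22)

d6 = -21/2
d7 = -67/6
d8 = 4
d9 = 170/3
endpoint = (182/3, 22)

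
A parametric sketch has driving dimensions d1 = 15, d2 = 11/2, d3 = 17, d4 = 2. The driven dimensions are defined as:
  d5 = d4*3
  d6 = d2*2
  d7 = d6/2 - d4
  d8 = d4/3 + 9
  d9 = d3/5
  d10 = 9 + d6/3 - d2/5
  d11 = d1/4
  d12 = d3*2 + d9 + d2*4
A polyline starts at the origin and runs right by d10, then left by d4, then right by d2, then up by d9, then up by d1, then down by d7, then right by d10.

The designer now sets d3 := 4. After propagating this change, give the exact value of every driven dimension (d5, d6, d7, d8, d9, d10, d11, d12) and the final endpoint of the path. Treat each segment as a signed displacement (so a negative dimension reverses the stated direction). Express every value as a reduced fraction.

Apply edit: d3 := 4
  d5 = d4*3 = 6
  d6 = d2*2 = 11
  d7 = d6/2 - d4 = 7/2
  d8 = d4/3 + 9 = 29/3
  d9 = d3/5 = 4/5
  d10 = 9 + d6/3 - d2/5 = 347/30
  d11 = d1/4 = 15/4
  d12 = d3*2 + d9 + d2*4 = 154/5
Walk from origin (0, 0):
  seg 1: right by d10 = 347/30 → (347/30, 0)
  seg 2: left by d4 = 2 → (287/30, 0)
  seg 3: right by d2 = 11/2 → (226/15, 0)
  seg 4: up by d9 = 4/5 → (226/15, 4/5)
  seg 5: up by d1 = 15 → (226/15, 79/5)
  seg 6: down by d7 = 7/2 → (226/15, 123/10)
  seg 7: right by d10 = 347/30 → (799/30, 123/10)

d5 = 6
d6 = 11
d7 = 7/2
d8 = 29/3
d9 = 4/5
d10 = 347/30
d11 = 15/4
d12 = 154/5
endpoint = (799/30, 123/10)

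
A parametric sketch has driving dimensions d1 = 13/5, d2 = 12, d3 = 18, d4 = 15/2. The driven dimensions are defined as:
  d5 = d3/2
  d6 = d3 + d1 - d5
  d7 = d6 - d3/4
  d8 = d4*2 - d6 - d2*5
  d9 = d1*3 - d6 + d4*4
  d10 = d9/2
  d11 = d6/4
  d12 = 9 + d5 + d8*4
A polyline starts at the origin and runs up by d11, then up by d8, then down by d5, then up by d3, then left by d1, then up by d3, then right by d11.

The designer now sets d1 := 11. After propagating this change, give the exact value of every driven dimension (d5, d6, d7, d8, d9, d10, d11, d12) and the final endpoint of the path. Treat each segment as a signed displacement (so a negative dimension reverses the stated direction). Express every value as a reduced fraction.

Apply edit: d1 := 11
  d5 = d3/2 = 9
  d6 = d3 + d1 - d5 = 20
  d7 = d6 - d3/4 = 31/2
  d8 = d4*2 - d6 - d2*5 = -65
  d9 = d1*3 - d6 + d4*4 = 43
  d10 = d9/2 = 43/2
  d11 = d6/4 = 5
  d12 = 9 + d5 + d8*4 = -242
Walk from origin (0, 0):
  seg 1: up by d11 = 5 → (0, 5)
  seg 2: up by d8 = -65 → (0, -60)
  seg 3: down by d5 = 9 → (0, -69)
  seg 4: up by d3 = 18 → (0, -51)
  seg 5: left by d1 = 11 → (-11, -51)
  seg 6: up by d3 = 18 → (-11, -33)
  seg 7: right by d11 = 5 → (-6, -33)

d5 = 9
d6 = 20
d7 = 31/2
d8 = -65
d9 = 43
d10 = 43/2
d11 = 5
d12 = -242
endpoint = (-6, -33)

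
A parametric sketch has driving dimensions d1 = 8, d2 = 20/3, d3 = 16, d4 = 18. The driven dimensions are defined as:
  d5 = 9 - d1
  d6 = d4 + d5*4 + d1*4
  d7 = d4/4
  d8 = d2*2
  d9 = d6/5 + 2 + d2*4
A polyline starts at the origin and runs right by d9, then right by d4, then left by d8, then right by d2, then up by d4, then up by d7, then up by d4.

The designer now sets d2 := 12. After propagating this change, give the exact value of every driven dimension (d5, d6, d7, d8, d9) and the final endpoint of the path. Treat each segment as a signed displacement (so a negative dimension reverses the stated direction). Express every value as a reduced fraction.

d5 = 1
d6 = 54
d7 = 9/2
d8 = 24
d9 = 304/5
endpoint = (334/5, 81/2)

Apply edit: d2 := 12
  d5 = 9 - d1 = 1
  d6 = d4 + d5*4 + d1*4 = 54
  d7 = d4/4 = 9/2
  d8 = d2*2 = 24
  d9 = d6/5 + 2 + d2*4 = 304/5
Walk from origin (0, 0):
  seg 1: right by d9 = 304/5 → (304/5, 0)
  seg 2: right by d4 = 18 → (394/5, 0)
  seg 3: left by d8 = 24 → (274/5, 0)
  seg 4: right by d2 = 12 → (334/5, 0)
  seg 5: up by d4 = 18 → (334/5, 18)
  seg 6: up by d7 = 9/2 → (334/5, 45/2)
  seg 7: up by d4 = 18 → (334/5, 81/2)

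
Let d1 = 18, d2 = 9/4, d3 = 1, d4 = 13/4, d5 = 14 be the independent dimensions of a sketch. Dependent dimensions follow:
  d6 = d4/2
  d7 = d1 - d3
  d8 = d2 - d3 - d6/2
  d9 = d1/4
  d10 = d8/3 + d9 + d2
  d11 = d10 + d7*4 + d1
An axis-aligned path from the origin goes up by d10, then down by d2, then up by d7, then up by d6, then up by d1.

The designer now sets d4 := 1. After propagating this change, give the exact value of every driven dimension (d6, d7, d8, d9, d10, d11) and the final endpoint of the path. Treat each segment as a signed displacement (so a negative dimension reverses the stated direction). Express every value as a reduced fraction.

Apply edit: d4 := 1
  d6 = d4/2 = 1/2
  d7 = d1 - d3 = 17
  d8 = d2 - d3 - d6/2 = 1
  d9 = d1/4 = 9/2
  d10 = d8/3 + d9 + d2 = 85/12
  d11 = d10 + d7*4 + d1 = 1117/12
Walk from origin (0, 0):
  seg 1: up by d10 = 85/12 → (0, 85/12)
  seg 2: down by d2 = 9/4 → (0, 29/6)
  seg 3: up by d7 = 17 → (0, 131/6)
  seg 4: up by d6 = 1/2 → (0, 67/3)
  seg 5: up by d1 = 18 → (0, 121/3)

d6 = 1/2
d7 = 17
d8 = 1
d9 = 9/2
d10 = 85/12
d11 = 1117/12
endpoint = (0, 121/3)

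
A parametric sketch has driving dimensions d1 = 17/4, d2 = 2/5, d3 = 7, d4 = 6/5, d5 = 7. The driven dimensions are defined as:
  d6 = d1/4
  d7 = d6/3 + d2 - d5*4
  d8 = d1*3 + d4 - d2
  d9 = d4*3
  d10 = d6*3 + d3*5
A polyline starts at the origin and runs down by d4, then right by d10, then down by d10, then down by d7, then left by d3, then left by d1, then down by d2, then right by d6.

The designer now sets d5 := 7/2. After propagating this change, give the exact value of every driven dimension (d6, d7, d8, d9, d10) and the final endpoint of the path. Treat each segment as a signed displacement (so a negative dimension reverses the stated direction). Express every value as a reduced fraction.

Apply edit: d5 := 7/2
  d6 = d1/4 = 17/16
  d7 = d6/3 + d2 - d5*4 = -3179/240
  d8 = d1*3 + d4 - d2 = 271/20
  d9 = d4*3 = 18/5
  d10 = d6*3 + d3*5 = 611/16
Walk from origin (0, 0):
  seg 1: down by d4 = 6/5 → (0, -6/5)
  seg 2: right by d10 = 611/16 → (611/16, -6/5)
  seg 3: down by d10 = 611/16 → (611/16, -3151/80)
  seg 4: down by d7 = -3179/240 → (611/16, -3137/120)
  seg 5: left by d3 = 7 → (499/16, -3137/120)
  seg 6: left by d1 = 17/4 → (431/16, -3137/120)
  seg 7: down by d2 = 2/5 → (431/16, -637/24)
  seg 8: right by d6 = 17/16 → (28, -637/24)

d6 = 17/16
d7 = -3179/240
d8 = 271/20
d9 = 18/5
d10 = 611/16
endpoint = (28, -637/24)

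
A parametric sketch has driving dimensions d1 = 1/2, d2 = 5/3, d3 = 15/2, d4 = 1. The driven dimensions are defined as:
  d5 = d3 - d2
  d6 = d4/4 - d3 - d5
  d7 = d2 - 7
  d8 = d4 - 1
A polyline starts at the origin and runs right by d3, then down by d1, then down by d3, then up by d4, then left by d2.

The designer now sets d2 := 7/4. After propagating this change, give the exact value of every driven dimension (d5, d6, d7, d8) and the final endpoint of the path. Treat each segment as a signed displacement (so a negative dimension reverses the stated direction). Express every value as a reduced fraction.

Apply edit: d2 := 7/4
  d5 = d3 - d2 = 23/4
  d6 = d4/4 - d3 - d5 = -13
  d7 = d2 - 7 = -21/4
  d8 = d4 - 1 = 0
Walk from origin (0, 0):
  seg 1: right by d3 = 15/2 → (15/2, 0)
  seg 2: down by d1 = 1/2 → (15/2, -1/2)
  seg 3: down by d3 = 15/2 → (15/2, -8)
  seg 4: up by d4 = 1 → (15/2, -7)
  seg 5: left by d2 = 7/4 → (23/4, -7)

d5 = 23/4
d6 = -13
d7 = -21/4
d8 = 0
endpoint = (23/4, -7)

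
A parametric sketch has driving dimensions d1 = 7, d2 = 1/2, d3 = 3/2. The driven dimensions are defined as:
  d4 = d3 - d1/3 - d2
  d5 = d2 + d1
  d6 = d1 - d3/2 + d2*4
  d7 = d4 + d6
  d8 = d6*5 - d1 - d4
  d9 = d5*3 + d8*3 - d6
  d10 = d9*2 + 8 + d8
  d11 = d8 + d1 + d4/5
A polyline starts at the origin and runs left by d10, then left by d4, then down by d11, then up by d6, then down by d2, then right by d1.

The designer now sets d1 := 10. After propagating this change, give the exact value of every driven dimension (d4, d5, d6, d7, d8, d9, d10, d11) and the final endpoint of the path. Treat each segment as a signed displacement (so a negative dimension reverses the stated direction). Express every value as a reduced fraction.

d4 = -7/3
d5 = 21/2
d6 = 45/4
d7 = 107/12
d8 = 583/12
d9 = 166
d10 = 4663/12
d11 = 3487/60
endpoint = (-1505/4, -1421/30)

Apply edit: d1 := 10
  d4 = d3 - d1/3 - d2 = -7/3
  d5 = d2 + d1 = 21/2
  d6 = d1 - d3/2 + d2*4 = 45/4
  d7 = d4 + d6 = 107/12
  d8 = d6*5 - d1 - d4 = 583/12
  d9 = d5*3 + d8*3 - d6 = 166
  d10 = d9*2 + 8 + d8 = 4663/12
  d11 = d8 + d1 + d4/5 = 3487/60
Walk from origin (0, 0):
  seg 1: left by d10 = 4663/12 → (-4663/12, 0)
  seg 2: left by d4 = -7/3 → (-1545/4, 0)
  seg 3: down by d11 = 3487/60 → (-1545/4, -3487/60)
  seg 4: up by d6 = 45/4 → (-1545/4, -703/15)
  seg 5: down by d2 = 1/2 → (-1545/4, -1421/30)
  seg 6: right by d1 = 10 → (-1505/4, -1421/30)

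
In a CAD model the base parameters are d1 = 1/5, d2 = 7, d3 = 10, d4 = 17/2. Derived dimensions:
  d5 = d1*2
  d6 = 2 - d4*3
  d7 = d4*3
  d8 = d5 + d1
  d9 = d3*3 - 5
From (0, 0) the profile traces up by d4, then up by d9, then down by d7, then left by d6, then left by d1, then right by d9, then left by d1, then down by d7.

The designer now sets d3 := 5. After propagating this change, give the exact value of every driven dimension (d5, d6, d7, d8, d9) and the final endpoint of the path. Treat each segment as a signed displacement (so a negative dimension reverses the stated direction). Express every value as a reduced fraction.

d5 = 2/5
d6 = -47/2
d7 = 51/2
d8 = 3/5
d9 = 10
endpoint = (331/10, -65/2)

Apply edit: d3 := 5
  d5 = d1*2 = 2/5
  d6 = 2 - d4*3 = -47/2
  d7 = d4*3 = 51/2
  d8 = d5 + d1 = 3/5
  d9 = d3*3 - 5 = 10
Walk from origin (0, 0):
  seg 1: up by d4 = 17/2 → (0, 17/2)
  seg 2: up by d9 = 10 → (0, 37/2)
  seg 3: down by d7 = 51/2 → (0, -7)
  seg 4: left by d6 = -47/2 → (47/2, -7)
  seg 5: left by d1 = 1/5 → (233/10, -7)
  seg 6: right by d9 = 10 → (333/10, -7)
  seg 7: left by d1 = 1/5 → (331/10, -7)
  seg 8: down by d7 = 51/2 → (331/10, -65/2)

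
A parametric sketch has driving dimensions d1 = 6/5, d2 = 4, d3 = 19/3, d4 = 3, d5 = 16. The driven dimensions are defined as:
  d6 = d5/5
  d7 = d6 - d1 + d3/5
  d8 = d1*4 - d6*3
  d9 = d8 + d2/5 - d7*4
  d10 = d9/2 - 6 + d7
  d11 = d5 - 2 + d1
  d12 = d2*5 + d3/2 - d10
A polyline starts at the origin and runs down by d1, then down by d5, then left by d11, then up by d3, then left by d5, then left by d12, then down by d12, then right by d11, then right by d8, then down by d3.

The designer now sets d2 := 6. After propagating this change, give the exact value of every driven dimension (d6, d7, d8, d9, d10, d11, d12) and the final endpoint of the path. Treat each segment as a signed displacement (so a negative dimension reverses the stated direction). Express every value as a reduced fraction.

Apply edit: d2 := 6
  d6 = d5/5 = 16/5
  d7 = d6 - d1 + d3/5 = 49/15
  d8 = d1*4 - d6*3 = -24/5
  d9 = d8 + d2/5 - d7*4 = -50/3
  d10 = d9/2 - 6 + d7 = -166/15
  d11 = d5 - 2 + d1 = 76/5
  d12 = d2*5 + d3/2 - d10 = 1327/30
Walk from origin (0, 0):
  seg 1: down by d1 = 6/5 → (0, -6/5)
  seg 2: down by d5 = 16 → (0, -86/5)
  seg 3: left by d11 = 76/5 → (-76/5, -86/5)
  seg 4: up by d3 = 19/3 → (-76/5, -163/15)
  seg 5: left by d5 = 16 → (-156/5, -163/15)
  seg 6: left by d12 = 1327/30 → (-2263/30, -163/15)
  seg 7: down by d12 = 1327/30 → (-2263/30, -551/10)
  seg 8: right by d11 = 76/5 → (-1807/30, -551/10)
  seg 9: right by d8 = -24/5 → (-1951/30, -551/10)
  seg 10: down by d3 = 19/3 → (-1951/30, -1843/30)

d6 = 16/5
d7 = 49/15
d8 = -24/5
d9 = -50/3
d10 = -166/15
d11 = 76/5
d12 = 1327/30
endpoint = (-1951/30, -1843/30)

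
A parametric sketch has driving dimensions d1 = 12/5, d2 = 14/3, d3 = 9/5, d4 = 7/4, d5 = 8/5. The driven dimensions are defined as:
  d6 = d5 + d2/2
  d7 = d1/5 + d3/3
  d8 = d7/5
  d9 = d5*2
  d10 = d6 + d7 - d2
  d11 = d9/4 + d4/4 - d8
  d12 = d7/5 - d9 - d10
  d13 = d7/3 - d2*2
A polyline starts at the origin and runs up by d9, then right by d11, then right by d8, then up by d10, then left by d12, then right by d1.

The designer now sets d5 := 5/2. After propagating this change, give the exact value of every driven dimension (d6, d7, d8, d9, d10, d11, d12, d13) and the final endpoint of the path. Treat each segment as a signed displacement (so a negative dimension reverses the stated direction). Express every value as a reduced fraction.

d6 = 29/6
d7 = 27/25
d8 = 27/125
d9 = 5
d10 = 187/150
d11 = 2943/2000
d12 = -4523/750
d13 = -673/75
endpoint = (60709/6000, 937/150)

Apply edit: d5 := 5/2
  d6 = d5 + d2/2 = 29/6
  d7 = d1/5 + d3/3 = 27/25
  d8 = d7/5 = 27/125
  d9 = d5*2 = 5
  d10 = d6 + d7 - d2 = 187/150
  d11 = d9/4 + d4/4 - d8 = 2943/2000
  d12 = d7/5 - d9 - d10 = -4523/750
  d13 = d7/3 - d2*2 = -673/75
Walk from origin (0, 0):
  seg 1: up by d9 = 5 → (0, 5)
  seg 2: right by d11 = 2943/2000 → (2943/2000, 5)
  seg 3: right by d8 = 27/125 → (27/16, 5)
  seg 4: up by d10 = 187/150 → (27/16, 937/150)
  seg 5: left by d12 = -4523/750 → (46309/6000, 937/150)
  seg 6: right by d1 = 12/5 → (60709/6000, 937/150)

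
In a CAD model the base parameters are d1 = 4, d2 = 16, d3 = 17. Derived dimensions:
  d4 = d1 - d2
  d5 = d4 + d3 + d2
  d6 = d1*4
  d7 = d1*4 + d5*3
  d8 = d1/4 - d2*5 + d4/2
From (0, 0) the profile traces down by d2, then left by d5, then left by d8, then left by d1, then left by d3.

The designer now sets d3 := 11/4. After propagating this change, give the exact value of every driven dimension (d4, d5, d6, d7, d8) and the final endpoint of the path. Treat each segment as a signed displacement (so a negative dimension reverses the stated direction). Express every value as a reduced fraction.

Apply edit: d3 := 11/4
  d4 = d1 - d2 = -12
  d5 = d4 + d3 + d2 = 27/4
  d6 = d1*4 = 16
  d7 = d1*4 + d5*3 = 145/4
  d8 = d1/4 - d2*5 + d4/2 = -85
Walk from origin (0, 0):
  seg 1: down by d2 = 16 → (0, -16)
  seg 2: left by d5 = 27/4 → (-27/4, -16)
  seg 3: left by d8 = -85 → (313/4, -16)
  seg 4: left by d1 = 4 → (297/4, -16)
  seg 5: left by d3 = 11/4 → (143/2, -16)

d4 = -12
d5 = 27/4
d6 = 16
d7 = 145/4
d8 = -85
endpoint = (143/2, -16)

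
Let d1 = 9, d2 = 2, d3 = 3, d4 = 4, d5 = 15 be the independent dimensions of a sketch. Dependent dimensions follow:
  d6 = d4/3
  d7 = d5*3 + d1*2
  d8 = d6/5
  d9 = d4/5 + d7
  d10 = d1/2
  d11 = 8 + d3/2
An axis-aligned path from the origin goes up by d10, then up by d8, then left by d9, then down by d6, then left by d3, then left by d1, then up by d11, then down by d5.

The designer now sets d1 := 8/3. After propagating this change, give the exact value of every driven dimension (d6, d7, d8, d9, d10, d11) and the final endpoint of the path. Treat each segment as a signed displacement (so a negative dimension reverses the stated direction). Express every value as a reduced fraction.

Apply edit: d1 := 8/3
  d6 = d4/3 = 4/3
  d7 = d5*3 + d1*2 = 151/3
  d8 = d6/5 = 4/15
  d9 = d4/5 + d7 = 767/15
  d10 = d1/2 = 4/3
  d11 = 8 + d3/2 = 19/2
Walk from origin (0, 0):
  seg 1: up by d10 = 4/3 → (0, 4/3)
  seg 2: up by d8 = 4/15 → (0, 8/5)
  seg 3: left by d9 = 767/15 → (-767/15, 8/5)
  seg 4: down by d6 = 4/3 → (-767/15, 4/15)
  seg 5: left by d3 = 3 → (-812/15, 4/15)
  seg 6: left by d1 = 8/3 → (-284/5, 4/15)
  seg 7: up by d11 = 19/2 → (-284/5, 293/30)
  seg 8: down by d5 = 15 → (-284/5, -157/30)

d6 = 4/3
d7 = 151/3
d8 = 4/15
d9 = 767/15
d10 = 4/3
d11 = 19/2
endpoint = (-284/5, -157/30)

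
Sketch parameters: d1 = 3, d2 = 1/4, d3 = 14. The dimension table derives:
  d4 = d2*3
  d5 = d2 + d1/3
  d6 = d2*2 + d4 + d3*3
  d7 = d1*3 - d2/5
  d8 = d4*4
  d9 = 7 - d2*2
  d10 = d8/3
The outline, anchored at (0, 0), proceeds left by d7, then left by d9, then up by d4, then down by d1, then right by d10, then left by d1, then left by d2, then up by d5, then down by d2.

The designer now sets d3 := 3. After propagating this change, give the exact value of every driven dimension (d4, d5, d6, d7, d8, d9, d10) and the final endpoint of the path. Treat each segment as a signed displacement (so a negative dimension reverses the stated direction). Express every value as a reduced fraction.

d4 = 3/4
d5 = 5/4
d6 = 41/4
d7 = 179/20
d8 = 3
d9 = 13/2
d10 = 1
endpoint = (-177/10, -5/4)

Apply edit: d3 := 3
  d4 = d2*3 = 3/4
  d5 = d2 + d1/3 = 5/4
  d6 = d2*2 + d4 + d3*3 = 41/4
  d7 = d1*3 - d2/5 = 179/20
  d8 = d4*4 = 3
  d9 = 7 - d2*2 = 13/2
  d10 = d8/3 = 1
Walk from origin (0, 0):
  seg 1: left by d7 = 179/20 → (-179/20, 0)
  seg 2: left by d9 = 13/2 → (-309/20, 0)
  seg 3: up by d4 = 3/4 → (-309/20, 3/4)
  seg 4: down by d1 = 3 → (-309/20, -9/4)
  seg 5: right by d10 = 1 → (-289/20, -9/4)
  seg 6: left by d1 = 3 → (-349/20, -9/4)
  seg 7: left by d2 = 1/4 → (-177/10, -9/4)
  seg 8: up by d5 = 5/4 → (-177/10, -1)
  seg 9: down by d2 = 1/4 → (-177/10, -5/4)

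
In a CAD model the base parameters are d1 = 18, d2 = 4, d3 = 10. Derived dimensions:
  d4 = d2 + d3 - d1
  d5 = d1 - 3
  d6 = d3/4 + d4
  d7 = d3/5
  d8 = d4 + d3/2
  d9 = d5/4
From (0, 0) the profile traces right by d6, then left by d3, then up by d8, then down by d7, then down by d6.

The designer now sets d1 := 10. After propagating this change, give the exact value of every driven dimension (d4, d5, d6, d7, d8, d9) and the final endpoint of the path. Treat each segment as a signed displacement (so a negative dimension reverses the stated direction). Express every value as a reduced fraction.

d4 = 4
d5 = 7
d6 = 13/2
d7 = 2
d8 = 9
d9 = 7/4
endpoint = (-7/2, 1/2)

Apply edit: d1 := 10
  d4 = d2 + d3 - d1 = 4
  d5 = d1 - 3 = 7
  d6 = d3/4 + d4 = 13/2
  d7 = d3/5 = 2
  d8 = d4 + d3/2 = 9
  d9 = d5/4 = 7/4
Walk from origin (0, 0):
  seg 1: right by d6 = 13/2 → (13/2, 0)
  seg 2: left by d3 = 10 → (-7/2, 0)
  seg 3: up by d8 = 9 → (-7/2, 9)
  seg 4: down by d7 = 2 → (-7/2, 7)
  seg 5: down by d6 = 13/2 → (-7/2, 1/2)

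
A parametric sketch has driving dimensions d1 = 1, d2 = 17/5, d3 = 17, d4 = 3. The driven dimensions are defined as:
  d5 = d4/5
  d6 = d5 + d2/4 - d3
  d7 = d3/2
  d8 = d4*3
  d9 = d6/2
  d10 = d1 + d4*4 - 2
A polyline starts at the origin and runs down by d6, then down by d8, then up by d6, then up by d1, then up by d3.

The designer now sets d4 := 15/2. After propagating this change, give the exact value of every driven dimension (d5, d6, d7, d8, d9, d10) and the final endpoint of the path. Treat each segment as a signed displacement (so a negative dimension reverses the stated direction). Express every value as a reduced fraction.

d5 = 3/2
d6 = -293/20
d7 = 17/2
d8 = 45/2
d9 = -293/40
d10 = 29
endpoint = (0, -9/2)

Apply edit: d4 := 15/2
  d5 = d4/5 = 3/2
  d6 = d5 + d2/4 - d3 = -293/20
  d7 = d3/2 = 17/2
  d8 = d4*3 = 45/2
  d9 = d6/2 = -293/40
  d10 = d1 + d4*4 - 2 = 29
Walk from origin (0, 0):
  seg 1: down by d6 = -293/20 → (0, 293/20)
  seg 2: down by d8 = 45/2 → (0, -157/20)
  seg 3: up by d6 = -293/20 → (0, -45/2)
  seg 4: up by d1 = 1 → (0, -43/2)
  seg 5: up by d3 = 17 → (0, -9/2)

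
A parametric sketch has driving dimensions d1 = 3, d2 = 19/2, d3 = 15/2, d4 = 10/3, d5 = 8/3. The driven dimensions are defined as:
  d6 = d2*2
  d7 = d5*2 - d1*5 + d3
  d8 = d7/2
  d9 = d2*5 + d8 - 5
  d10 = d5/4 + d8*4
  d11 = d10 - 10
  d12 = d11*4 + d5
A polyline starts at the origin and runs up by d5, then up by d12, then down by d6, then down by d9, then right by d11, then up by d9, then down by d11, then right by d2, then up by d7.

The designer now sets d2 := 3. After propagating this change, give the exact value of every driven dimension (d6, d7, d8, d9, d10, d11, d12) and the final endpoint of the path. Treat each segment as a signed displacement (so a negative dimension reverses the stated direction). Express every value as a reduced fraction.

Apply edit: d2 := 3
  d6 = d2*2 = 6
  d7 = d5*2 - d1*5 + d3 = -13/6
  d8 = d7/2 = -13/12
  d9 = d2*5 + d8 - 5 = 107/12
  d10 = d5/4 + d8*4 = -11/3
  d11 = d10 - 10 = -41/3
  d12 = d11*4 + d5 = -52
Walk from origin (0, 0):
  seg 1: up by d5 = 8/3 → (0, 8/3)
  seg 2: up by d12 = -52 → (0, -148/3)
  seg 3: down by d6 = 6 → (0, -166/3)
  seg 4: down by d9 = 107/12 → (0, -257/4)
  seg 5: right by d11 = -41/3 → (-41/3, -257/4)
  seg 6: up by d9 = 107/12 → (-41/3, -166/3)
  seg 7: down by d11 = -41/3 → (-41/3, -125/3)
  seg 8: right by d2 = 3 → (-32/3, -125/3)
  seg 9: up by d7 = -13/6 → (-32/3, -263/6)

d6 = 6
d7 = -13/6
d8 = -13/12
d9 = 107/12
d10 = -11/3
d11 = -41/3
d12 = -52
endpoint = (-32/3, -263/6)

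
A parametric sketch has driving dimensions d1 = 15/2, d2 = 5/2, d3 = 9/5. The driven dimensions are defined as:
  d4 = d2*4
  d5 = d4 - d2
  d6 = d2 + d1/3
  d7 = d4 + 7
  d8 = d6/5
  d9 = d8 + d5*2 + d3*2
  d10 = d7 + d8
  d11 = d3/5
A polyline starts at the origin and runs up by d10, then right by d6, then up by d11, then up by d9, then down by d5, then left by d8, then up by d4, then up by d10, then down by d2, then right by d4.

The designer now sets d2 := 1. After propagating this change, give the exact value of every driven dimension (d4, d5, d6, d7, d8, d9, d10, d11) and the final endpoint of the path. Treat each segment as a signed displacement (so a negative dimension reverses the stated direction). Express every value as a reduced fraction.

Apply edit: d2 := 1
  d4 = d2*4 = 4
  d5 = d4 - d2 = 3
  d6 = d2 + d1/3 = 7/2
  d7 = d4 + 7 = 11
  d8 = d6/5 = 7/10
  d9 = d8 + d5*2 + d3*2 = 103/10
  d10 = d7 + d8 = 117/10
  d11 = d3/5 = 9/25
Walk from origin (0, 0):
  seg 1: up by d10 = 117/10 → (0, 117/10)
  seg 2: right by d6 = 7/2 → (7/2, 117/10)
  seg 3: up by d11 = 9/25 → (7/2, 603/50)
  seg 4: up by d9 = 103/10 → (7/2, 559/25)
  seg 5: down by d5 = 3 → (7/2, 484/25)
  seg 6: left by d8 = 7/10 → (14/5, 484/25)
  seg 7: up by d4 = 4 → (14/5, 584/25)
  seg 8: up by d10 = 117/10 → (14/5, 1753/50)
  seg 9: down by d2 = 1 → (14/5, 1703/50)
  seg 10: right by d4 = 4 → (34/5, 1703/50)

d4 = 4
d5 = 3
d6 = 7/2
d7 = 11
d8 = 7/10
d9 = 103/10
d10 = 117/10
d11 = 9/25
endpoint = (34/5, 1703/50)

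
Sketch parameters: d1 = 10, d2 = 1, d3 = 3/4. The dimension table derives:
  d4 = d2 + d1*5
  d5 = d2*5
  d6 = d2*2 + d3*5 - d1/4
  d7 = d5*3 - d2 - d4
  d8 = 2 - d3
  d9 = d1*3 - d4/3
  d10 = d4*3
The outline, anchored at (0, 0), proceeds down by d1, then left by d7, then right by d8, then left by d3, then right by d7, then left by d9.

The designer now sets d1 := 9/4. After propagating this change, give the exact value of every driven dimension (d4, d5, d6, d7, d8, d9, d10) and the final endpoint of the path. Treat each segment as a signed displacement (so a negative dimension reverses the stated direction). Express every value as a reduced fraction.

d4 = 49/4
d5 = 5
d6 = 83/16
d7 = 7/4
d8 = 5/4
d9 = 8/3
d10 = 147/4
endpoint = (-13/6, -9/4)

Apply edit: d1 := 9/4
  d4 = d2 + d1*5 = 49/4
  d5 = d2*5 = 5
  d6 = d2*2 + d3*5 - d1/4 = 83/16
  d7 = d5*3 - d2 - d4 = 7/4
  d8 = 2 - d3 = 5/4
  d9 = d1*3 - d4/3 = 8/3
  d10 = d4*3 = 147/4
Walk from origin (0, 0):
  seg 1: down by d1 = 9/4 → (0, -9/4)
  seg 2: left by d7 = 7/4 → (-7/4, -9/4)
  seg 3: right by d8 = 5/4 → (-1/2, -9/4)
  seg 4: left by d3 = 3/4 → (-5/4, -9/4)
  seg 5: right by d7 = 7/4 → (1/2, -9/4)
  seg 6: left by d9 = 8/3 → (-13/6, -9/4)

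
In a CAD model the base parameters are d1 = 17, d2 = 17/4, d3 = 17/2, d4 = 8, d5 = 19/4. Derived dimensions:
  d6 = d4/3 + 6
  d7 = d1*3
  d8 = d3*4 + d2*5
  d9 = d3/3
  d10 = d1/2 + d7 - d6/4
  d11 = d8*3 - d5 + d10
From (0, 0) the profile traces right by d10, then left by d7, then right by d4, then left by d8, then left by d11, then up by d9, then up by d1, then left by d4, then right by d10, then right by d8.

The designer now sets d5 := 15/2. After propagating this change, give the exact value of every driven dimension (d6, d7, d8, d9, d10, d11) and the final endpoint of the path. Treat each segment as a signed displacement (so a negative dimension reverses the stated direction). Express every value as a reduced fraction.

d6 = 26/3
d7 = 51
d8 = 221/4
d9 = 17/6
d10 = 172/3
d11 = 2587/12
endpoint = (-1823/12, 119/6)

Apply edit: d5 := 15/2
  d6 = d4/3 + 6 = 26/3
  d7 = d1*3 = 51
  d8 = d3*4 + d2*5 = 221/4
  d9 = d3/3 = 17/6
  d10 = d1/2 + d7 - d6/4 = 172/3
  d11 = d8*3 - d5 + d10 = 2587/12
Walk from origin (0, 0):
  seg 1: right by d10 = 172/3 → (172/3, 0)
  seg 2: left by d7 = 51 → (19/3, 0)
  seg 3: right by d4 = 8 → (43/3, 0)
  seg 4: left by d8 = 221/4 → (-491/12, 0)
  seg 5: left by d11 = 2587/12 → (-513/2, 0)
  seg 6: up by d9 = 17/6 → (-513/2, 17/6)
  seg 7: up by d1 = 17 → (-513/2, 119/6)
  seg 8: left by d4 = 8 → (-529/2, 119/6)
  seg 9: right by d10 = 172/3 → (-1243/6, 119/6)
  seg 10: right by d8 = 221/4 → (-1823/12, 119/6)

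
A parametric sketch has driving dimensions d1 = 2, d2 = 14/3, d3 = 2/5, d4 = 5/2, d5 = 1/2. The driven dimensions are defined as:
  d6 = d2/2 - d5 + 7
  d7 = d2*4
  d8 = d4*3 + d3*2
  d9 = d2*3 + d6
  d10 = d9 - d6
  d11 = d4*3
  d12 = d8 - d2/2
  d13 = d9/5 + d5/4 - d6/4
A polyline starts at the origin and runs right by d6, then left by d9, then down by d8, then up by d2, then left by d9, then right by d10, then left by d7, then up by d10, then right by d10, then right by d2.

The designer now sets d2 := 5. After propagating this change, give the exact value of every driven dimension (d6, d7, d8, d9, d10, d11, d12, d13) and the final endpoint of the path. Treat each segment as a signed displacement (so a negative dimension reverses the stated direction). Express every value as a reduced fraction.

d6 = 9
d7 = 20
d8 = 83/10
d9 = 24
d10 = 15
d11 = 15/2
d12 = 29/5
d13 = 107/40
endpoint = (-24, 117/10)

Apply edit: d2 := 5
  d6 = d2/2 - d5 + 7 = 9
  d7 = d2*4 = 20
  d8 = d4*3 + d3*2 = 83/10
  d9 = d2*3 + d6 = 24
  d10 = d9 - d6 = 15
  d11 = d4*3 = 15/2
  d12 = d8 - d2/2 = 29/5
  d13 = d9/5 + d5/4 - d6/4 = 107/40
Walk from origin (0, 0):
  seg 1: right by d6 = 9 → (9, 0)
  seg 2: left by d9 = 24 → (-15, 0)
  seg 3: down by d8 = 83/10 → (-15, -83/10)
  seg 4: up by d2 = 5 → (-15, -33/10)
  seg 5: left by d9 = 24 → (-39, -33/10)
  seg 6: right by d10 = 15 → (-24, -33/10)
  seg 7: left by d7 = 20 → (-44, -33/10)
  seg 8: up by d10 = 15 → (-44, 117/10)
  seg 9: right by d10 = 15 → (-29, 117/10)
  seg 10: right by d2 = 5 → (-24, 117/10)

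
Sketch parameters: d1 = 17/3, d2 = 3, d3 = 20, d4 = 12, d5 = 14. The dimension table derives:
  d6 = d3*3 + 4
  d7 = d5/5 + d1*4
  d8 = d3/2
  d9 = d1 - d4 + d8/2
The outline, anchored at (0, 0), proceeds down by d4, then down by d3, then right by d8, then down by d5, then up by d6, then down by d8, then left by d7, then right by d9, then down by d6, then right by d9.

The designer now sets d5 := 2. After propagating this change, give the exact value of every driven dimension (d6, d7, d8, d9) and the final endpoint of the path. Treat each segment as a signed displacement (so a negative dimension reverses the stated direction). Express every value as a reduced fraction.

d6 = 64
d7 = 346/15
d8 = 10
d9 = -4/3
endpoint = (-236/15, -44)

Apply edit: d5 := 2
  d6 = d3*3 + 4 = 64
  d7 = d5/5 + d1*4 = 346/15
  d8 = d3/2 = 10
  d9 = d1 - d4 + d8/2 = -4/3
Walk from origin (0, 0):
  seg 1: down by d4 = 12 → (0, -12)
  seg 2: down by d3 = 20 → (0, -32)
  seg 3: right by d8 = 10 → (10, -32)
  seg 4: down by d5 = 2 → (10, -34)
  seg 5: up by d6 = 64 → (10, 30)
  seg 6: down by d8 = 10 → (10, 20)
  seg 7: left by d7 = 346/15 → (-196/15, 20)
  seg 8: right by d9 = -4/3 → (-72/5, 20)
  seg 9: down by d6 = 64 → (-72/5, -44)
  seg 10: right by d9 = -4/3 → (-236/15, -44)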